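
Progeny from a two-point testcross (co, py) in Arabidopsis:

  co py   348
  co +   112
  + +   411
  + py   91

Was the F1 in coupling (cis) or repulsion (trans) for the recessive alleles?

cis

The two most frequent classes are + + (411) and co py (348); these are the parental (non-recombinant) types.
So the F1 carried + + on one chromosome and co py on the other — the recessive alleles are on the same chromosome (cis / coupling).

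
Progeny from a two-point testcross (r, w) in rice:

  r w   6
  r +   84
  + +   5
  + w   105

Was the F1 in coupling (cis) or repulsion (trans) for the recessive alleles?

The two most frequent classes are + w (105) and r + (84); these are the parental (non-recombinant) types.
So the F1 carried + w on one chromosome and r + on the other — the recessive alleles are on opposite chromosomes (trans / repulsion).

trans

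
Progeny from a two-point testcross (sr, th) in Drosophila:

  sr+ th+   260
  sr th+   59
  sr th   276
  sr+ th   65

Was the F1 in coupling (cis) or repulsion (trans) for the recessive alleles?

cis

The two most frequent classes are sr+ th+ (260) and sr th (276); these are the parental (non-recombinant) types.
So the F1 carried sr+ th+ on one chromosome and sr th on the other — the recessive alleles are on the same chromosome (cis / coupling).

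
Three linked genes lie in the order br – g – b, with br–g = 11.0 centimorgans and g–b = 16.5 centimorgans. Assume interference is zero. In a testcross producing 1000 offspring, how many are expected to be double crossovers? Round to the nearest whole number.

Map distances give recombination frequencies of 0.110 and 0.165 for the two intervals.
With no interference, expected double-crossover frequency = 0.110 × 0.165 = 0.01815.
Expected number = 0.01815 × 1000 = 18.15 ≈ 18.

18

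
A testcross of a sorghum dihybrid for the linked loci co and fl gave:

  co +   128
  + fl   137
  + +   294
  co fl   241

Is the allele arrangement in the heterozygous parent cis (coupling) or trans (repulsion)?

cis

The two most frequent classes are + + (294) and co fl (241); these are the parental (non-recombinant) types.
So the F1 carried + + on one chromosome and co fl on the other — the recessive alleles are on the same chromosome (cis / coupling).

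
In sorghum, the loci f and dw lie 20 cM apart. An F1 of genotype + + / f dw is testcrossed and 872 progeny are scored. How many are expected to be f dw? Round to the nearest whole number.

A map distance of 20 cM corresponds to a recombination frequency of 0.200.
The F1 is + + / f dw, so f dw is a parental gamete class with expected frequency (1 − r)/2 = 0.800/2 = 0.4000.
Expected number = 0.4000 × 872 = 348.80 ≈ 349.

349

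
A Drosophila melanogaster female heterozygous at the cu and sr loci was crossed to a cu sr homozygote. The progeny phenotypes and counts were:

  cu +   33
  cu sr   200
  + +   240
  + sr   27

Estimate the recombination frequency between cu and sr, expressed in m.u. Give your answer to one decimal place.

The two most frequent classes, + + (240) and cu sr (200), are the parental types, so the F1 was + + / cu sr.
The recombinant classes are + sr and cu +: 27 + 33 = 60.
Recombination frequency = 60/500 = 0.1200 ≈ 12.0%, i.e. 12.0 m.u.

12.0 m.u.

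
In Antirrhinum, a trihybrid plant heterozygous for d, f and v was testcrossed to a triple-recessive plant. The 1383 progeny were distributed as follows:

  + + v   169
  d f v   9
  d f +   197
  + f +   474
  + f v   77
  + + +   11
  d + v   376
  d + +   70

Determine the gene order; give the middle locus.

f

The two most frequent reciprocal classes, + f + and d + v, are the parental types, so the F1 was + f + / d + v.
The two rarest classes, + + + and d f v, are the double crossovers. Comparing them with the parentals, only the f allele has switched, so f is the middle locus and the order is v – f – d.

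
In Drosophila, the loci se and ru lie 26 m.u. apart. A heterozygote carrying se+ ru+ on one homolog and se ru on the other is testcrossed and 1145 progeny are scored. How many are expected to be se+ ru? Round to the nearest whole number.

A map distance of 26 m.u. corresponds to a recombination frequency of 0.260.
The F1 is se+ ru+ / se ru, so se+ ru is a recombinant gamete class with expected frequency r/2 = 0.260/2 = 0.1300.
Expected number = 0.1300 × 1145 = 148.85 ≈ 149.

149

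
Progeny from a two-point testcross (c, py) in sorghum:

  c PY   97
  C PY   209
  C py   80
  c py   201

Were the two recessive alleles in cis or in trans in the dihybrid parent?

cis

The two most frequent classes are C PY (209) and c py (201); these are the parental (non-recombinant) types.
So the F1 carried C PY on one chromosome and c py on the other — the recessive alleles are on the same chromosome (cis / coupling).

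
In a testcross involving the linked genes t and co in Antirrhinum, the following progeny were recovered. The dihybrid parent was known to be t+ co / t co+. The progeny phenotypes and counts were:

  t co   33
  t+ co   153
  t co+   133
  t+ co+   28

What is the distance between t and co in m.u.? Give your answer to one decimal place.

17.6 m.u.

The recombinant classes are t+ co+ and t co: 28 + 33 = 61.
Recombination frequency = 61/347 = 0.1758 ≈ 17.6%, i.e. 17.6 m.u.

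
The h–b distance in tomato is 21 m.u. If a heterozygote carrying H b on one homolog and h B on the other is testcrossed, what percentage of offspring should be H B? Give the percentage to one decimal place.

A map distance of 21 m.u. corresponds to a recombination frequency of 0.210.
The F1 is H b / h B, so H B is a recombinant gamete class with expected frequency r/2 = 0.210/2 = 0.1050.
That is 0.1050 = 10.5% of the progeny.

10.5%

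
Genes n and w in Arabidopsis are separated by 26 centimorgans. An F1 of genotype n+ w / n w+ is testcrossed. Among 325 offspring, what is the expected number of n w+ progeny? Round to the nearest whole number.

120

A map distance of 26 centimorgans corresponds to a recombination frequency of 0.260.
The F1 is n+ w / n w+, so n w+ is a parental gamete class with expected frequency (1 − r)/2 = 0.740/2 = 0.3700.
Expected number = 0.3700 × 325 = 120.25 ≈ 120.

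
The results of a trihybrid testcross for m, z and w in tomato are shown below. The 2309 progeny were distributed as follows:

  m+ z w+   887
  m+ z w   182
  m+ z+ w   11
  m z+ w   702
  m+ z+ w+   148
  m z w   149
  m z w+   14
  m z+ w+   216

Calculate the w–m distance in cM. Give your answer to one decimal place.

18.3 cM

The two most frequent reciprocal classes, m+ z w+ and m z+ w, are the parental types, so the F1 was m+ z w+ / m z+ w.
The two rarest classes, m z w+ and m+ z+ w, are the double crossovers. Comparing them with the parentals, only the m allele has switched, so m is the middle locus and the order is z – m – w.
Crossovers in the m–w interval produce the single-crossover classes m+ z w and m z+ w+ (182 + 216 = 398) plus the double crossovers (25).
RF(m–w) = (398 + 25) / 2309 = 423/2309 = 0.1832 → 18.3 cM.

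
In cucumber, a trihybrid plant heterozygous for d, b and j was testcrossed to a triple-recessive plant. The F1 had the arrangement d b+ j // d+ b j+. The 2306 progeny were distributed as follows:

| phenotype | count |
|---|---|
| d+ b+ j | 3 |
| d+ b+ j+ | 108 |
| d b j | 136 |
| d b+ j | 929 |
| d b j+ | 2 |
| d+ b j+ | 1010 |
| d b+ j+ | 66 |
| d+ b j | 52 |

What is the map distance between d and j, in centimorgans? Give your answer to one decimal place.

5.3 centimorgans

The two rarest classes, d+ b+ j and d b j+, are the double crossovers. Comparing them with the parentals, only the d allele has switched, so d is the middle locus and the order is j – d – b.
Crossovers in the j–d interval produce the single-crossover classes d b+ j+ and d+ b j (66 + 52 = 118) plus the double crossovers (5).
RF(j–d) = (118 + 5) / 2306 = 123/2306 = 0.0533 → 5.3 centimorgans.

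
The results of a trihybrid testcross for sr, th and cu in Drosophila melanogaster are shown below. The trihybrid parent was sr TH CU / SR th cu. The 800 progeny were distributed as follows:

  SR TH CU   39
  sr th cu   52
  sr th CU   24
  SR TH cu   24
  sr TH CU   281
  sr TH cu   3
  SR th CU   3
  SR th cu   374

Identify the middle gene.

cu

The two rarest classes, sr TH cu and SR th CU, are the double crossovers. Comparing them with the parentals, only the cu allele has switched, so cu is the middle locus and the order is th – cu – sr.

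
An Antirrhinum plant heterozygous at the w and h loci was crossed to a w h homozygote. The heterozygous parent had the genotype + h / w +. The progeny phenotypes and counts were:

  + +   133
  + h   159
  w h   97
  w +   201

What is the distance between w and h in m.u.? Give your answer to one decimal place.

39.0 m.u.

The recombinant classes are + + and w h: 133 + 97 = 230.
Recombination frequency = 230/590 = 0.3898 ≈ 39.0%, i.e. 39.0 m.u.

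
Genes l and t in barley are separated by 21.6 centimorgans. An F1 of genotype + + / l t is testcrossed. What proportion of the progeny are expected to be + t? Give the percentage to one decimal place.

10.8%

A map distance of 21.6 centimorgans corresponds to a recombination frequency of 0.216.
The F1 is + + / l t, so + t is a recombinant gamete class with expected frequency r/2 = 0.216/2 = 0.1080.
That is 0.1080 = 10.8% of the progeny.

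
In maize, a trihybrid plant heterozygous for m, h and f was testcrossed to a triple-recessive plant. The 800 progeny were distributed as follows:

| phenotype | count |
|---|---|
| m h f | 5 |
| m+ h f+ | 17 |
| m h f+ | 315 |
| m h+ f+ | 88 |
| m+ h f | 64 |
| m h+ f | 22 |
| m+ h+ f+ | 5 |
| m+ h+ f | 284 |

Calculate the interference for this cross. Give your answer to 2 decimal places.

The two most frequent reciprocal classes, m+ h+ f and m h f+, are the parental types, so the F1 was m+ h+ f / m h f+.
The two rarest classes, m+ h+ f+ and m h f, are the double crossovers. Comparing them with the parentals, only the f allele has switched, so f is the middle locus and the order is m – f – h.
m–f: (39 + 10)/800 = 0.0612; f–h: (152 + 10)/800 = 0.2025.
Expected DCO frequency = 0.0612 × 0.2025 ≈ 0.01239; observed = 10/800 ≈ 0.01250.
Coefficient of coincidence = 0.01250/0.01239 ≈ 1.01; interference = 1 − 1.01 = -0.01.

-0.01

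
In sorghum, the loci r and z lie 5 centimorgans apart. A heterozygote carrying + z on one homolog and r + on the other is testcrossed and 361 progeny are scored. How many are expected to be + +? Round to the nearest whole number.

9

A map distance of 5 centimorgans corresponds to a recombination frequency of 0.050.
The F1 is + z / r +, so + + is a recombinant gamete class with expected frequency r/2 = 0.050/2 = 0.0250.
Expected number = 0.0250 × 361 = 9.03 ≈ 9.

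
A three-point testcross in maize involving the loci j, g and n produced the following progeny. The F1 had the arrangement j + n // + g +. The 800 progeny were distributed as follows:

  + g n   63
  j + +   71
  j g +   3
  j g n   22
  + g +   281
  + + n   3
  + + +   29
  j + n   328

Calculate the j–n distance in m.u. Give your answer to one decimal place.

The two rarest classes, + + n and j g +, are the double crossovers. Comparing them with the parentals, only the j allele has switched, so j is the middle locus and the order is n – j – g.
Crossovers in the n–j interval produce the single-crossover classes j + + and + g n (71 + 63 = 134) plus the double crossovers (6).
RF(n–j) = (134 + 6) / 800 = 140/800 = 0.1750 → 17.5 m.u.

17.5 m.u.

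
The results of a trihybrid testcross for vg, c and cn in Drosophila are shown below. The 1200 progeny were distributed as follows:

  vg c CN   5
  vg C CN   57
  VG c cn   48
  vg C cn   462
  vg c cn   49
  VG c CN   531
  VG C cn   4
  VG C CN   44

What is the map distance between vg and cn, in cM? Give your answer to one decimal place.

The two most frequent reciprocal classes, VG c CN and vg C cn, are the parental types, so the F1 was VG c CN / vg C cn.
The two rarest classes, vg c CN and VG C cn, are the double crossovers. Comparing them with the parentals, only the vg allele has switched, so vg is the middle locus and the order is cn – vg – c.
Crossovers in the cn–vg interval produce the single-crossover classes VG c cn and vg C CN (48 + 57 = 105) plus the double crossovers (9).
RF(cn–vg) = (105 + 9) / 1200 = 114/1200 = 0.0950 → 9.5 cM.

9.5 cM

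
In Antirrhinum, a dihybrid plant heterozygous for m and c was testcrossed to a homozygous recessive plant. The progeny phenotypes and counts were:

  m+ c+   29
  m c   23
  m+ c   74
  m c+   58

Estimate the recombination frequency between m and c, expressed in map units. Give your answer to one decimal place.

28.3 map units

The two most frequent classes, m+ c (74) and m c+ (58), are the parental types, so the F1 was m+ c / m c+.
The recombinant classes are m+ c+ and m c: 29 + 23 = 52.
Recombination frequency = 52/184 = 0.2826 ≈ 28.3%, i.e. 28.3 map units.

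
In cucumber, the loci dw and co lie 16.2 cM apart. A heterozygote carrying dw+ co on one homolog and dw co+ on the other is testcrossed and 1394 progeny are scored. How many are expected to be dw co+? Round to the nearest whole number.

A map distance of 16.2 cM corresponds to a recombination frequency of 0.162.
The F1 is dw+ co / dw co+, so dw co+ is a parental gamete class with expected frequency (1 − r)/2 = 0.838/2 = 0.4190.
Expected number = 0.4190 × 1394 = 584.09 ≈ 584.

584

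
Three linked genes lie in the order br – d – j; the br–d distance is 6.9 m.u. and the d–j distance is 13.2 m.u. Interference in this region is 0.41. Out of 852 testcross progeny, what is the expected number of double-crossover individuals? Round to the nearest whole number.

5

Map distances give recombination frequencies of 0.069 and 0.132 for the two intervals.
With interference 0.41 (so coincidence = 0.59), expected double-crossover frequency = 0.069 × 0.132 × 0.59 = 0.00537.
Expected number = 0.00537 × 852 = 4.58 ≈ 5.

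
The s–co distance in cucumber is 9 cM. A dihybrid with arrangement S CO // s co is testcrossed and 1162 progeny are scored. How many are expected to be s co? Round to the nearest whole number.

A map distance of 9 cM corresponds to a recombination frequency of 0.090.
The F1 is S CO / s co, so s co is a parental gamete class with expected frequency (1 − r)/2 = 0.910/2 = 0.4550.
Expected number = 0.4550 × 1162 = 528.71 ≈ 529.

529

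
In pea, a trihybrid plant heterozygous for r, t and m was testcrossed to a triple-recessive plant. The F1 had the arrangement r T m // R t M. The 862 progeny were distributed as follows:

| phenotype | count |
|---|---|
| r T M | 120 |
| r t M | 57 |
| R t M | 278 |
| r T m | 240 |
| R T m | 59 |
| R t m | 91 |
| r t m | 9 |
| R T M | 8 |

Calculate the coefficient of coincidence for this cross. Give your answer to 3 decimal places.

The two rarest classes, r t m and R T M, are the double crossovers. Comparing them with the parentals, only the t allele has switched, so t is the middle locus and the order is r – t – m.
r–t: (116 + 17)/862 = 0.1543; t–m: (211 + 17)/862 = 0.2645.
Expected DCO frequency = 0.1543 × 0.2645 ≈ 0.04081; observed = 17/862 ≈ 0.01972.
Coefficient of coincidence = 0.01972/0.04081 ≈ 0.483.

0.483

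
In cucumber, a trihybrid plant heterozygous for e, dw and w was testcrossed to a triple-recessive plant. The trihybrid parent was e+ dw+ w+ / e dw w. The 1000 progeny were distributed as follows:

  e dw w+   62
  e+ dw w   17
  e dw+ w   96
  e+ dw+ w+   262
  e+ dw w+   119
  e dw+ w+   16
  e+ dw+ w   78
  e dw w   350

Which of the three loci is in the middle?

e

The two rarest classes, e dw+ w+ and e+ dw w, are the double crossovers. Comparing them with the parentals, only the e allele has switched, so e is the middle locus and the order is dw – e – w.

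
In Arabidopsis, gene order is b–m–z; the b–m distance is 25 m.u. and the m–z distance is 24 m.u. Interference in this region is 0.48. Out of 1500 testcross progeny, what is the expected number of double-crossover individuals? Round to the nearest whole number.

Map distances give recombination frequencies of 0.250 and 0.240 for the two intervals.
With interference 0.48 (so coincidence = 0.52), expected double-crossover frequency = 0.250 × 0.240 × 0.52 = 0.03120.
Expected number = 0.03120 × 1500 = 46.80 ≈ 47.

47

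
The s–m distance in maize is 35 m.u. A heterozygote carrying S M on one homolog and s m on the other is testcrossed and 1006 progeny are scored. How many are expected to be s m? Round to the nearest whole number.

327

A map distance of 35 m.u. corresponds to a recombination frequency of 0.350.
The F1 is S M / s m, so s m is a parental gamete class with expected frequency (1 − r)/2 = 0.650/2 = 0.3250.
Expected number = 0.3250 × 1006 = 326.95 ≈ 327.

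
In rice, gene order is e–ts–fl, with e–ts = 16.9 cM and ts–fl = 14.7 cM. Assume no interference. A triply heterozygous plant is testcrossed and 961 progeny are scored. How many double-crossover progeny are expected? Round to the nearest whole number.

Map distances give recombination frequencies of 0.169 and 0.147 for the two intervals.
With no interference, expected double-crossover frequency = 0.169 × 0.147 = 0.02484.
Expected number = 0.02484 × 961 = 23.87 ≈ 24.

24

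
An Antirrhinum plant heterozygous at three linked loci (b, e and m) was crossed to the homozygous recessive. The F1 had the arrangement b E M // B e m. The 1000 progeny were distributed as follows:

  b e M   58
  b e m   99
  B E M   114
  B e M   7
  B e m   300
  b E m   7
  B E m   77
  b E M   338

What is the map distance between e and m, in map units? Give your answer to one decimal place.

14.9 map units

The two rarest classes, b E m and B e M, are the double crossovers. Comparing them with the parentals, only the m allele has switched, so m is the middle locus and the order is b – m – e.
Crossovers in the m–e interval produce the single-crossover classes b e M and B E m (58 + 77 = 135) plus the double crossovers (14).
RF(m–e) = (135 + 14) / 1000 = 149/1000 = 0.1490 → 14.9 map units.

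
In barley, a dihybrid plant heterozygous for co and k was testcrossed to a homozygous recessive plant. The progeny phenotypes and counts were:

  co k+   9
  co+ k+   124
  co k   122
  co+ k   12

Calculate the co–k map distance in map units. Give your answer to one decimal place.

7.9 map units

The two most frequent classes, co+ k+ (124) and co k (122), are the parental types, so the F1 was co+ k+ / co k.
The recombinant classes are co+ k and co k+: 12 + 9 = 21.
Recombination frequency = 21/267 = 0.0787 ≈ 7.9%, i.e. 7.9 map units.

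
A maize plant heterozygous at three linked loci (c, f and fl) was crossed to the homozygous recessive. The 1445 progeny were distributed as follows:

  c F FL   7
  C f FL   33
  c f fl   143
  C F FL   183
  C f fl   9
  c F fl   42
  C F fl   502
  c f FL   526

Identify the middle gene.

f

The two most frequent reciprocal classes, c f FL and C F fl, are the parental types, so the F1 was c f FL / C F fl.
The two rarest classes, c F FL and C f fl, are the double crossovers. Comparing them with the parentals, only the f allele has switched, so f is the middle locus and the order is c – f – fl.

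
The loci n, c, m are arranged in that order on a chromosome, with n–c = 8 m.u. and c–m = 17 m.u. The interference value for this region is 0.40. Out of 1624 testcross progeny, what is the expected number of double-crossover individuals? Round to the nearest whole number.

Map distances give recombination frequencies of 0.080 and 0.170 for the two intervals.
With interference 0.40 (so coincidence = 0.60), expected double-crossover frequency = 0.080 × 0.170 × 0.60 = 0.00816.
Expected number = 0.00816 × 1624 = 13.25 ≈ 13.

13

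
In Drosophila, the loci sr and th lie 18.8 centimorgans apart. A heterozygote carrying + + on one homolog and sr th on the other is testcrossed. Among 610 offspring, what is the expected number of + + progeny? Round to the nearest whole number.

248

A map distance of 18.8 centimorgans corresponds to a recombination frequency of 0.188.
The F1 is + + / sr th, so + + is a parental gamete class with expected frequency (1 − r)/2 = 0.812/2 = 0.4060.
Expected number = 0.4060 × 610 = 247.66 ≈ 248.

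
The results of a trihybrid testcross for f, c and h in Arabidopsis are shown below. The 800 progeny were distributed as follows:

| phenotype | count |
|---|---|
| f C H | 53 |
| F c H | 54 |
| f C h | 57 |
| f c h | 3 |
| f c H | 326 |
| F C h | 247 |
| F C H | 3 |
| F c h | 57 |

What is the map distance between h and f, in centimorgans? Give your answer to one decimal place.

The two most frequent reciprocal classes, F C h and f c H, are the parental types, so the F1 was F C h / f c H.
The two rarest classes, F C H and f c h, are the double crossovers. Comparing them with the parentals, only the h allele has switched, so h is the middle locus and the order is f – h – c.
Crossovers in the f–h interval produce the single-crossover classes f C h and F c H (57 + 54 = 111) plus the double crossovers (6).
RF(f–h) = (111 + 6) / 800 = 117/800 = 0.1462 → 14.6 centimorgans.

14.6 centimorgans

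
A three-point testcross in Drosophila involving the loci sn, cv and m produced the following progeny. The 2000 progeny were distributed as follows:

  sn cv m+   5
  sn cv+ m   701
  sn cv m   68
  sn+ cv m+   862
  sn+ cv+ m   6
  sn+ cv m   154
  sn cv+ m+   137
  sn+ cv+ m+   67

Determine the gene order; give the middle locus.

sn

The two most frequent reciprocal classes, sn cv+ m and sn+ cv m+, are the parental types, so the F1 was sn cv+ m / sn+ cv m+.
The two rarest classes, sn+ cv+ m and sn cv m+, are the double crossovers. Comparing them with the parentals, only the sn allele has switched, so sn is the middle locus and the order is m – sn – cv.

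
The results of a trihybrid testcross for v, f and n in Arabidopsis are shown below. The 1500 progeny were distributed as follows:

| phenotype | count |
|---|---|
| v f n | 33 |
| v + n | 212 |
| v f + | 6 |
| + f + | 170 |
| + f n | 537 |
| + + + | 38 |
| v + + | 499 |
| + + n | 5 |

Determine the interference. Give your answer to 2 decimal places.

0.49

The two most frequent reciprocal classes, v + + and + f n, are the parental types, so the F1 was v + + / + f n.
The two rarest classes, v f + and + + n, are the double crossovers. Comparing them with the parentals, only the f allele has switched, so f is the middle locus and the order is v – f – n.
v–f: (71 + 11)/1500 = 0.0547; f–n: (382 + 11)/1500 = 0.2620.
Expected DCO frequency = 0.0547 × 0.2620 ≈ 0.01433; observed = 11/1500 ≈ 0.00733.
Coefficient of coincidence = 0.00733/0.01433 ≈ 0.51; interference = 1 − 0.51 = 0.49.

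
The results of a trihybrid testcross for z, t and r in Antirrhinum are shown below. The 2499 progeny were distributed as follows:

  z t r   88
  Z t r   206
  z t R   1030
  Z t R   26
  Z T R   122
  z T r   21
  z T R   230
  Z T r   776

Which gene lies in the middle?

The two most frequent reciprocal classes, z t R and Z T r, are the parental types, so the F1 was z t R / Z T r.
The two rarest classes, Z t R and z T r, are the double crossovers. Comparing them with the parentals, only the z allele has switched, so z is the middle locus and the order is r – z – t.

z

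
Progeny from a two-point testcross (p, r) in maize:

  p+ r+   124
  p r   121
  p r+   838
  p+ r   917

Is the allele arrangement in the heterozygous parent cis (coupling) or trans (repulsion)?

The two most frequent classes are p+ r (917) and p r+ (838); these are the parental (non-recombinant) types.
So the F1 carried p+ r on one chromosome and p r+ on the other — the recessive alleles are on opposite chromosomes (trans / repulsion).

trans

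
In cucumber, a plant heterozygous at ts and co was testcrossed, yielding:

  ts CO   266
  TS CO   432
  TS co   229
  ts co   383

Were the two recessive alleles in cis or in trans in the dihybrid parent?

The two most frequent classes are TS CO (432) and ts co (383); these are the parental (non-recombinant) types.
So the F1 carried TS CO on one chromosome and ts co on the other — the recessive alleles are on the same chromosome (cis / coupling).

cis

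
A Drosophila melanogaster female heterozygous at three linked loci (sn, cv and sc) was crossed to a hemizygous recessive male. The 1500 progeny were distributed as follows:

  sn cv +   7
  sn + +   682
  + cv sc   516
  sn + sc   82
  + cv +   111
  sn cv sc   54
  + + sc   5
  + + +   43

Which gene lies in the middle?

cv

The two most frequent reciprocal classes, sn + + and + cv sc, are the parental types, so the F1 was sn + + / + cv sc.
The two rarest classes, sn cv + and + + sc, are the double crossovers. Comparing them with the parentals, only the cv allele has switched, so cv is the middle locus and the order is sc – cv – sn.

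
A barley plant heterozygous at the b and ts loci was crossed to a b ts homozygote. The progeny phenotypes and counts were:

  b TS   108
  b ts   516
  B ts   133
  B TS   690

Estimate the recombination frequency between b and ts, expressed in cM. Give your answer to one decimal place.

The two most frequent classes, B TS (690) and b ts (516), are the parental types, so the F1 was B TS / b ts.
The recombinant classes are B ts and b TS: 133 + 108 = 241.
Recombination frequency = 241/1447 = 0.1666 ≈ 16.7%, i.e. 16.7 cM.

16.7 cM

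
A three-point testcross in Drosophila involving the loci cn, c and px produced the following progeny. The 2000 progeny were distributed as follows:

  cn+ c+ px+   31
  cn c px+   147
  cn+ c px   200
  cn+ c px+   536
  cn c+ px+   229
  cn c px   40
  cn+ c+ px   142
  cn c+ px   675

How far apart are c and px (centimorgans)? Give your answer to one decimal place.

The two most frequent reciprocal classes, cn+ c px+ and cn c+ px, are the parental types, so the F1 was cn+ c px+ / cn c+ px.
The two rarest classes, cn+ c+ px+ and cn c px, are the double crossovers. Comparing them with the parentals, only the c allele has switched, so c is the middle locus and the order is cn – c – px.
Crossovers in the c–px interval produce the single-crossover classes cn+ c px and cn c+ px+ (200 + 229 = 429) plus the double crossovers (71).
RF(c–px) = (429 + 71) / 2000 = 500/2000 = 0.2500 → 25.0 centimorgans.

25.0 centimorgans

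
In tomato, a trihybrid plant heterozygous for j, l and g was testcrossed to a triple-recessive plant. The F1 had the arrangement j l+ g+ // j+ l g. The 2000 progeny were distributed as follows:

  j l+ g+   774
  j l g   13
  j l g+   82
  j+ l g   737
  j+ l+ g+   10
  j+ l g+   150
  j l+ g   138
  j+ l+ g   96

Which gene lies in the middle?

The two rarest classes, j+ l+ g+ and j l g, are the double crossovers. Comparing them with the parentals, only the j allele has switched, so j is the middle locus and the order is g – j – l.

j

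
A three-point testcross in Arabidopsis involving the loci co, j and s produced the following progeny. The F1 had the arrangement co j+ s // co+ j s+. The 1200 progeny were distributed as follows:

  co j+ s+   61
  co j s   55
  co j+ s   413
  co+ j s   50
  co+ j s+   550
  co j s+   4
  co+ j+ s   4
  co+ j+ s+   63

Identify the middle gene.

The two rarest classes, co+ j+ s and co j s+, are the double crossovers. Comparing them with the parentals, only the co allele has switched, so co is the middle locus and the order is j – co – s.

co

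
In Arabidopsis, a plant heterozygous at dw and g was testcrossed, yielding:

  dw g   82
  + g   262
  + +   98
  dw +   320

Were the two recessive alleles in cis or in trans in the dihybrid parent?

The two most frequent classes are + g (262) and dw + (320); these are the parental (non-recombinant) types.
So the F1 carried + g on one chromosome and dw + on the other — the recessive alleles are on opposite chromosomes (trans / repulsion).

trans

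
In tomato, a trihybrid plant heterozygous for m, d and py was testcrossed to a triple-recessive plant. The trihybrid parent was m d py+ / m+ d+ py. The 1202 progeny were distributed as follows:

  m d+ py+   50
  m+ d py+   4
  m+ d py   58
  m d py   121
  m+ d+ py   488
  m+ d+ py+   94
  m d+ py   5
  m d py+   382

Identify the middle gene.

The two rarest classes, m+ d py+ and m d+ py, are the double crossovers. Comparing them with the parentals, only the m allele has switched, so m is the middle locus and the order is d – m – py.

m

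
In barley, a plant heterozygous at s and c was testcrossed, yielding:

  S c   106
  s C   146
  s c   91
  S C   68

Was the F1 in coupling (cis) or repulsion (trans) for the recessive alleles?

The two most frequent classes are S c (106) and s C (146); these are the parental (non-recombinant) types.
So the F1 carried S c on one chromosome and s C on the other — the recessive alleles are on opposite chromosomes (trans / repulsion).

trans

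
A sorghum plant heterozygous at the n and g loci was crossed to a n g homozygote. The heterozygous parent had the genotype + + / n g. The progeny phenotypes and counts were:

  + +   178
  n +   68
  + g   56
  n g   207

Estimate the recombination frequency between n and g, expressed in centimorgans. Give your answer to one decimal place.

24.4 centimorgans

The recombinant classes are + g and n +: 56 + 68 = 124.
Recombination frequency = 124/509 = 0.2436 ≈ 24.4%, i.e. 24.4 centimorgans.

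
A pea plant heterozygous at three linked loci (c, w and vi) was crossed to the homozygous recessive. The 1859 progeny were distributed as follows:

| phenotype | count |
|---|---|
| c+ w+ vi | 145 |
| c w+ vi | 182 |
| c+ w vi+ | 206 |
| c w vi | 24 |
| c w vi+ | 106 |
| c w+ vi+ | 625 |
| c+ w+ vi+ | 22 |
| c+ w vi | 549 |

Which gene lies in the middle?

c

The two most frequent reciprocal classes, c+ w vi and c w+ vi+, are the parental types, so the F1 was c+ w vi / c w+ vi+.
The two rarest classes, c w vi and c+ w+ vi+, are the double crossovers. Comparing them with the parentals, only the c allele has switched, so c is the middle locus and the order is w – c – vi.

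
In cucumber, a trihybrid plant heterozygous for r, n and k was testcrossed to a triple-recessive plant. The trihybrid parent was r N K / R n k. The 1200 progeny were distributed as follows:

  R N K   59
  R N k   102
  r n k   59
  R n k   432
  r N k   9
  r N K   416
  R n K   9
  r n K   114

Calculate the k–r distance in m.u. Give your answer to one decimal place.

11.3 m.u.

The two rarest classes, r N k and R n K, are the double crossovers. Comparing them with the parentals, only the k allele has switched, so k is the middle locus and the order is n – k – r.
Crossovers in the k–r interval produce the single-crossover classes R N K and r n k (59 + 59 = 118) plus the double crossovers (18).
RF(k–r) = (118 + 18) / 1200 = 136/1200 = 0.1133 → 11.3 m.u.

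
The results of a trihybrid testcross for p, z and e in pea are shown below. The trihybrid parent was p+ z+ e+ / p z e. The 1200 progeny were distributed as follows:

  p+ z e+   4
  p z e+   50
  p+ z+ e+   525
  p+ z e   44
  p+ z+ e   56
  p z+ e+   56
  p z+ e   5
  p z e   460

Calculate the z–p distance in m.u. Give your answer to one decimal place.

The two rarest classes, p+ z e+ and p z+ e, are the double crossovers. Comparing them with the parentals, only the z allele has switched, so z is the middle locus and the order is e – z – p.
Crossovers in the z–p interval produce the single-crossover classes p z+ e+ and p+ z e (56 + 44 = 100) plus the double crossovers (9).
RF(z–p) = (100 + 9) / 1200 = 109/1200 = 0.0908 → 9.1 m.u.

9.1 m.u.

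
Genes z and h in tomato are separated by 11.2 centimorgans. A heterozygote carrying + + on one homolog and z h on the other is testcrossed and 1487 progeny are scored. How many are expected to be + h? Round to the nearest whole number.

A map distance of 11.2 centimorgans corresponds to a recombination frequency of 0.112.
The F1 is + + / z h, so + h is a recombinant gamete class with expected frequency r/2 = 0.112/2 = 0.0560.
Expected number = 0.0560 × 1487 = 83.27 ≈ 83.

83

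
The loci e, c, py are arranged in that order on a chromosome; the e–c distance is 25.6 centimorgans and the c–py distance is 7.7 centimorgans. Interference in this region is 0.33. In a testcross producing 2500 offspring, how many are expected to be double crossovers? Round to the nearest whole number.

33

Map distances give recombination frequencies of 0.256 and 0.077 for the two intervals.
With interference 0.33 (so coincidence = 0.67), expected double-crossover frequency = 0.256 × 0.077 × 0.67 = 0.01321.
Expected number = 0.01321 × 2500 = 33.02 ≈ 33.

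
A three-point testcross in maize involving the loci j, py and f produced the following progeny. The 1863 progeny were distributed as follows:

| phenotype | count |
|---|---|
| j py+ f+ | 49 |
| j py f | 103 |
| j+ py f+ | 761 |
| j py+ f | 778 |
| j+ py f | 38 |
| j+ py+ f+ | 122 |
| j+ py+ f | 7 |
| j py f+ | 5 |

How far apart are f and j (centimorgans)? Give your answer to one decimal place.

5.3 centimorgans

The two most frequent reciprocal classes, j+ py f+ and j py+ f, are the parental types, so the F1 was j+ py f+ / j py+ f.
The two rarest classes, j py f+ and j+ py+ f, are the double crossovers. Comparing them with the parentals, only the j allele has switched, so j is the middle locus and the order is f – j – py.
Crossovers in the f–j interval produce the single-crossover classes j+ py f and j py+ f+ (38 + 49 = 87) plus the double crossovers (12).
RF(f–j) = (87 + 12) / 1863 = 99/1863 = 0.0531 → 5.3 centimorgans.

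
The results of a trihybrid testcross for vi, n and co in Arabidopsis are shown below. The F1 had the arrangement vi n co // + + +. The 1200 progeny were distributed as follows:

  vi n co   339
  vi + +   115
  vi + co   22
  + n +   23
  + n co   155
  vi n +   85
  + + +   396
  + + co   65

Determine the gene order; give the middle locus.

The two rarest classes, vi + co and + n +, are the double crossovers. Comparing them with the parentals, only the n allele has switched, so n is the middle locus and the order is vi – n – co.

n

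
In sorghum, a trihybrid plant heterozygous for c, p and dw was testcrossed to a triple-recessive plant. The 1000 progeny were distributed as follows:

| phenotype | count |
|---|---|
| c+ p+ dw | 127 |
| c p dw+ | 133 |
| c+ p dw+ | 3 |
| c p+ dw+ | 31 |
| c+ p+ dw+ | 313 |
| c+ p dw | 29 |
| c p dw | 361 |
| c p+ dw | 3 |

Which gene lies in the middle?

p

The two most frequent reciprocal classes, c+ p+ dw+ and c p dw, are the parental types, so the F1 was c+ p+ dw+ / c p dw.
The two rarest classes, c+ p dw+ and c p+ dw, are the double crossovers. Comparing them with the parentals, only the p allele has switched, so p is the middle locus and the order is dw – p – c.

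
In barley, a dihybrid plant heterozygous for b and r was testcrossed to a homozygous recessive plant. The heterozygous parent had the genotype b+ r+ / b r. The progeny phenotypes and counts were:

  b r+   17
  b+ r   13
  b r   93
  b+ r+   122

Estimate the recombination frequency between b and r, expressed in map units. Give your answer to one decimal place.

12.2 map units

The recombinant classes are b+ r and b r+: 13 + 17 = 30.
Recombination frequency = 30/245 = 0.1224 ≈ 12.2%, i.e. 12.2 map units.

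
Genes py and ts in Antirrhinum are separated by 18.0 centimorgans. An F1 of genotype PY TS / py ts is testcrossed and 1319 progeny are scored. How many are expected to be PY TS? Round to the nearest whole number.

A map distance of 18.0 centimorgans corresponds to a recombination frequency of 0.180.
The F1 is PY TS / py ts, so PY TS is a parental gamete class with expected frequency (1 − r)/2 = 0.820/2 = 0.4100.
Expected number = 0.4100 × 1319 = 540.79 ≈ 541.

541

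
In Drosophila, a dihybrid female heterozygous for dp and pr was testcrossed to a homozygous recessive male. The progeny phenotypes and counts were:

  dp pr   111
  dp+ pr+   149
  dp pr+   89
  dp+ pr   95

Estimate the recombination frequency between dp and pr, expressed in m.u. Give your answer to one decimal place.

41.4 m.u.

The two most frequent classes, dp+ pr+ (149) and dp pr (111), are the parental types, so the F1 was dp+ pr+ / dp pr.
The recombinant classes are dp+ pr and dp pr+: 95 + 89 = 184.
Recombination frequency = 184/444 = 0.4144 ≈ 41.4%, i.e. 41.4 m.u.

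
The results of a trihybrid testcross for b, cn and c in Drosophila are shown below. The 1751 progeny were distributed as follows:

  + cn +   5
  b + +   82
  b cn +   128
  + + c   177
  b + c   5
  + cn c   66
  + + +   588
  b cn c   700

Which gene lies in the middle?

The two most frequent reciprocal classes, + + + and b cn c, are the parental types, so the F1 was + + + / b cn c.
The two rarest classes, + cn + and b + c, are the double crossovers. Comparing them with the parentals, only the cn allele has switched, so cn is the middle locus and the order is c – cn – b.

cn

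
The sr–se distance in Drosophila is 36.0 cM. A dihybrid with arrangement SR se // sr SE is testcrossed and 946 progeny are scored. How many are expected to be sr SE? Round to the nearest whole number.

A map distance of 36.0 cM corresponds to a recombination frequency of 0.360.
The F1 is SR se / sr SE, so sr SE is a parental gamete class with expected frequency (1 − r)/2 = 0.640/2 = 0.3200.
Expected number = 0.3200 × 946 = 302.72 ≈ 303.

303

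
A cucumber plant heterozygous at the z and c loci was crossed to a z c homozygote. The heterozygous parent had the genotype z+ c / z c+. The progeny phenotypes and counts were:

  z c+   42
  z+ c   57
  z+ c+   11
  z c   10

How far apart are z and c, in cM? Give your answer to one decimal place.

17.5 cM

The recombinant classes are z+ c+ and z c: 11 + 10 = 21.
Recombination frequency = 21/120 = 0.1750 ≈ 17.5%, i.e. 17.5 cM.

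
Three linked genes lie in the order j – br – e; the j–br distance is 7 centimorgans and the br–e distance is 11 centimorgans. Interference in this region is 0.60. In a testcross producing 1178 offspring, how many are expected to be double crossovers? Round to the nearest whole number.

4

Map distances give recombination frequencies of 0.070 and 0.110 for the two intervals.
With interference 0.60 (so coincidence = 0.40), expected double-crossover frequency = 0.070 × 0.110 × 0.40 = 0.00308.
Expected number = 0.00308 × 1178 = 3.63 ≈ 4.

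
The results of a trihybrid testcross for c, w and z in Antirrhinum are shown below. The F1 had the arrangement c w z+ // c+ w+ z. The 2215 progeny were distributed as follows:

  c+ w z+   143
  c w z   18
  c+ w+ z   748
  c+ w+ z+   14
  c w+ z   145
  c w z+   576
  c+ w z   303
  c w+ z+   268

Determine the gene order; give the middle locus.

The two rarest classes, c w z and c+ w+ z+, are the double crossovers. Comparing them with the parentals, only the z allele has switched, so z is the middle locus and the order is w – z – c.

z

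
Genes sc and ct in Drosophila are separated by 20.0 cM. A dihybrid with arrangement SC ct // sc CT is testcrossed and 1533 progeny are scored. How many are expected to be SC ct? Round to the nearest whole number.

A map distance of 20.0 cM corresponds to a recombination frequency of 0.200.
The F1 is SC ct / sc CT, so SC ct is a parental gamete class with expected frequency (1 − r)/2 = 0.800/2 = 0.4000.
Expected number = 0.4000 × 1533 = 613.20 ≈ 613.

613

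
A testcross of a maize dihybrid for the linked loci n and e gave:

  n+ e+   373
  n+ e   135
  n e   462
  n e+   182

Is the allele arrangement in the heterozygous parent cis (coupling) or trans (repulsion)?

The two most frequent classes are n+ e+ (373) and n e (462); these are the parental (non-recombinant) types.
So the F1 carried n+ e+ on one chromosome and n e on the other — the recessive alleles are on the same chromosome (cis / coupling).

cis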